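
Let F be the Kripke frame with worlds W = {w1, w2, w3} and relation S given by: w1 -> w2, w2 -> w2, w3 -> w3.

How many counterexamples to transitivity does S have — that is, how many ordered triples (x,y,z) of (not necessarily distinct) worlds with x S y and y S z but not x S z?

0

S is transitive; there are no such tuples.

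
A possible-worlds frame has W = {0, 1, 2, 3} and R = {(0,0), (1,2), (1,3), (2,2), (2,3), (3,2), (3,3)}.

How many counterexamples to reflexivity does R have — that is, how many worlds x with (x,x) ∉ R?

Enumerating: 1.

1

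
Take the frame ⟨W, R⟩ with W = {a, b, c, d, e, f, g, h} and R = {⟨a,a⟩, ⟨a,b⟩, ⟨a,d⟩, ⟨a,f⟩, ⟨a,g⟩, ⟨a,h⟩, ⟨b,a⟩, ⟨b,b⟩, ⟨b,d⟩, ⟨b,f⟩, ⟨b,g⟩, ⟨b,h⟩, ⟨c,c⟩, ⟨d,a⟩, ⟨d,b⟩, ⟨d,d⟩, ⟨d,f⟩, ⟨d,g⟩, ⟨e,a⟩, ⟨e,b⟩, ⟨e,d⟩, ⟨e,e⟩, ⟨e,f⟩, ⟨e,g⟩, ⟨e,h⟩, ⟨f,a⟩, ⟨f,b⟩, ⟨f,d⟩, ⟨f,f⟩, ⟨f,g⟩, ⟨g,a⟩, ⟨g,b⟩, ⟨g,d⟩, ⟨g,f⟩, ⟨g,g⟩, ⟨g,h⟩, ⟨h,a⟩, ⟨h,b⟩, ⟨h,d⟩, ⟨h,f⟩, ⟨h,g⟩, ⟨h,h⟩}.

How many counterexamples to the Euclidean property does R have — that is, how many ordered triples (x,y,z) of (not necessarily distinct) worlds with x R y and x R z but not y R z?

16

Enumerating: (a,d,h), (a,f,h), (b,d,h), (b,f,h), (e,a,e), (e,b,e), (e,d,e), (e,d,h), (e,f,e), (e,f,h), (e,g,e), (e,h,e), (g,d,h), (g,f,h), (h,d,h), (h,f,h).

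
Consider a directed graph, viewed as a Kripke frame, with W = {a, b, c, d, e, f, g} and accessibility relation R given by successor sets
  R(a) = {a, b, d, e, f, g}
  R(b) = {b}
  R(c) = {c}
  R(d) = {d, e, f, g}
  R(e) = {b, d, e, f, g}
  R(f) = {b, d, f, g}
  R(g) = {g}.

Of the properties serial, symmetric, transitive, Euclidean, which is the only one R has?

serial

Serial: yes — every world has a successor (e.g. a R a).
Symmetric: no — a R b but not b R a.
Transitive: no — d R e and e R b, but not d R b.
Euclidean: no — a R b and a R d, but not b R d.
Only serial holds.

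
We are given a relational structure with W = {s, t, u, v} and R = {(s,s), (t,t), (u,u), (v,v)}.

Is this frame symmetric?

Yes

Symmetric: yes — every pair in R has its reverse in R.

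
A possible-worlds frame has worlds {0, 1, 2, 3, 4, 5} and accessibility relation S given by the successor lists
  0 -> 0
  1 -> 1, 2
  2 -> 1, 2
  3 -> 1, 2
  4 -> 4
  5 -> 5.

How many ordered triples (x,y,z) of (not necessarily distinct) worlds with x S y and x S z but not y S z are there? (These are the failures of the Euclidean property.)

S is Euclidean; there are no such tuples.

0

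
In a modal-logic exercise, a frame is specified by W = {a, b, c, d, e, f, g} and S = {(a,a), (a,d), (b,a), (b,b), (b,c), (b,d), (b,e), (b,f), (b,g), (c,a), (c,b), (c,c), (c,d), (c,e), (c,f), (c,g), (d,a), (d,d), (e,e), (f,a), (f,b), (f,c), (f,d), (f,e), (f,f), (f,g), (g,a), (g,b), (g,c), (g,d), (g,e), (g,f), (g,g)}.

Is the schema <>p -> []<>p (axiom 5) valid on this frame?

Axiom 5 corresponds to the accessibility relation being Euclidean.
Euclidean: no — b S a and b S c, but not a S c.

No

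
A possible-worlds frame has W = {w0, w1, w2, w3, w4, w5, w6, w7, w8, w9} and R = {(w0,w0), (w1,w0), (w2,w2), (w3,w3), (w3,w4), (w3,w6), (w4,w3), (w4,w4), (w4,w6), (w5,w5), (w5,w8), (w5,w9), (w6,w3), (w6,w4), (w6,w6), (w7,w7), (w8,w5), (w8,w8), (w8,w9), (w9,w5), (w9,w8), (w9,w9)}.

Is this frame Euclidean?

Euclidean: yes — any two successors of a common world are R-related.

Yes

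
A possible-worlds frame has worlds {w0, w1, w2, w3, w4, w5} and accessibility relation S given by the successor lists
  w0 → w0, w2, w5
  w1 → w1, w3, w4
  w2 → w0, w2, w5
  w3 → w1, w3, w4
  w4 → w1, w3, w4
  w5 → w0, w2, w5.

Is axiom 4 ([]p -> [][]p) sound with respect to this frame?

By correspondence theory, 4 is valid on a frame iff S is transitive.
Transitive: yes — every two-step S-path is closed by a direct edge.

Yes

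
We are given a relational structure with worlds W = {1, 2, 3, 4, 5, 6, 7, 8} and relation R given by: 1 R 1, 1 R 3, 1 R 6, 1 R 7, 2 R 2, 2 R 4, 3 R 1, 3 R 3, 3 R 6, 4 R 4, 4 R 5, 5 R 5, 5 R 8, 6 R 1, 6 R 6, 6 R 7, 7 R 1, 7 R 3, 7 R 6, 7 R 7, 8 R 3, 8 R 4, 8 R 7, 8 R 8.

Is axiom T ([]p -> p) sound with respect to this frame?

Yes

By correspondence theory, T is valid on a frame iff R is reflexive.
Reflexive: yes — every world is R-related to itself.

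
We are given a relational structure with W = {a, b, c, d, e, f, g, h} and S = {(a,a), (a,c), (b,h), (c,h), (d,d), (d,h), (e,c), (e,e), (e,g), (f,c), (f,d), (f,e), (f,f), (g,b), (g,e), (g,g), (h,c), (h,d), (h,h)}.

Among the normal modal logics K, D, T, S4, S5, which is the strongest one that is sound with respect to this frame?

Serial (axiom D): yes — every world has a successor (e.g. a S a).
Reflexive (axiom T): no — b is not related to itself.
Transitive (axiom 4): no — a S c and c S h, but not a S h.
Euclidean (axiom 5): no — e S c and e S g, but not c S g.
So F validates K, D; T would additionally require S to be reflexive. The strongest is D.

D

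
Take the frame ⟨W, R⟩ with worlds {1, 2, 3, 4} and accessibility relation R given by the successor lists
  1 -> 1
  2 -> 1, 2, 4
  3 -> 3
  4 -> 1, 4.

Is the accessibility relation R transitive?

Transitive: yes — every two-step R-path is closed by a direct edge.

Yes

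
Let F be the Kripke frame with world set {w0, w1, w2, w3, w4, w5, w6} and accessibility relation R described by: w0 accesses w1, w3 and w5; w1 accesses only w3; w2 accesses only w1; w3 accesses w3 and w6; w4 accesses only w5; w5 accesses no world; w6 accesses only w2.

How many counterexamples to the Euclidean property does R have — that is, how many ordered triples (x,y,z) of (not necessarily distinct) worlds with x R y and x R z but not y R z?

12

Enumerating: (w0,w1,w1), (w0,w1,w5), (w0,w3,w1), (w0,w3,w5), (w0,w5,w1), (w0,w5,w3), (w0,w5,w5), (w2,w1,w1), (w3,w6,w3), (w3,w6,w6), (w4,w5,w5), (w6,w2,w2).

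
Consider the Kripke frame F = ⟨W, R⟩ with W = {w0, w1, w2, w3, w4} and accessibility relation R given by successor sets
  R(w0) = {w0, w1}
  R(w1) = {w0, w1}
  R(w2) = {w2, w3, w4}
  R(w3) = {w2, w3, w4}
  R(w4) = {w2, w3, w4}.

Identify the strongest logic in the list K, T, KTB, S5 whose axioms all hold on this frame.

S5

Reflexive (axiom T): yes — every world is R-related to itself.
Symmetric (axiom B): yes — every pair in R has its reverse in R.
Euclidean (axiom 5): yes — any two successors of a common world are R-related.
So F validates K, T, KTB, S5. The strongest is S5.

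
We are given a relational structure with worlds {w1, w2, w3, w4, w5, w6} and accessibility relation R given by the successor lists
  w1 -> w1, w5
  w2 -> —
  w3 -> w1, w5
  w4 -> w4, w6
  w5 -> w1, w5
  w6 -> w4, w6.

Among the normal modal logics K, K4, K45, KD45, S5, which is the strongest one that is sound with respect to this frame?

K45

Transitive (axiom 4): yes — every two-step R-path is closed by a direct edge.
Euclidean (axiom 5): yes — any two successors of a common world are R-related.
Serial (axiom D): no — w2 has no R-successor.
Reflexive (axiom T): no — w2 is not related to itself.
So F validates K, K4, K45; KD45 would additionally require R to be serial. The strongest is K45.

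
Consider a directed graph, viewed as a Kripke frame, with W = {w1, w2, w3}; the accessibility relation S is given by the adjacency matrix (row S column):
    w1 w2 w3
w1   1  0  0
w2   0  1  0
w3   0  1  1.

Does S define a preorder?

Reflexive: yes — every world is S-related to itself.
Transitive: yes — every two-step S-path is closed by a direct edge.
So S is a preorder.

Yes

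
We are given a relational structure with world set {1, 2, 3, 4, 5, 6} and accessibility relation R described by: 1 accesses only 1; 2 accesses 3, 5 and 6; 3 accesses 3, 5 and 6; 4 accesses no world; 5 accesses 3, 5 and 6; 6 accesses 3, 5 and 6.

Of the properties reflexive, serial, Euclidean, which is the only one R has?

Reflexive: no — 2 is not related to itself.
Serial: no — 4 has no R-successor.
Euclidean: yes — any two successors of a common world are R-related.
Only Euclidean holds.

Euclidean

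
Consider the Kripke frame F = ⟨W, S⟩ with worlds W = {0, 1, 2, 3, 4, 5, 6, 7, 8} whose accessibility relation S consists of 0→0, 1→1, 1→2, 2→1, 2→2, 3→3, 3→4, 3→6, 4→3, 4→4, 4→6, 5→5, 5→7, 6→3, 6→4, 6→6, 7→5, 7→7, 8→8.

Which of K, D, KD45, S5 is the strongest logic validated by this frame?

S5

Serial (axiom D): yes — every world has a successor (e.g. 0 S 0).
Euclidean (axiom 5): yes — any two successors of a common world are S-related.
Transitive (axiom 4): yes — every two-step S-path is closed by a direct edge.
Reflexive (axiom T): yes — every world is S-related to itself.
So F validates K, D, KD45, S5. The strongest is S5.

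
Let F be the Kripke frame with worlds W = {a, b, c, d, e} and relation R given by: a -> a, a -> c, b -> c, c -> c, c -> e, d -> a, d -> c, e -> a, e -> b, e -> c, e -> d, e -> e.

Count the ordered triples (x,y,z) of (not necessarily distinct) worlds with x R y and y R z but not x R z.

Enumerating: (a,c,e), (b,c,e), (c,e,a), (c,e,b), (c,e,d), (d,c,e).

6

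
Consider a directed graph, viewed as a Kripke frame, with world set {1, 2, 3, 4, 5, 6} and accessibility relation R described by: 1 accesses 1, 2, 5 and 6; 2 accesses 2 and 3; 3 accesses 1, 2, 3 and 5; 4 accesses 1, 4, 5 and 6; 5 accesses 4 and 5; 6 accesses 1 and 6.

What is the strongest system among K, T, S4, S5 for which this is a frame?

T

Reflexive (axiom T): yes — every world is R-related to itself.
Transitive (axiom 4): no — 1 R 2 and 2 R 3, but not 1 R 3.
Euclidean (axiom 5): no — 1 R 2 and 1 R 5, but not 2 R 5.
So F validates K, T; S4 would additionally require R to be transitive. The strongest is T.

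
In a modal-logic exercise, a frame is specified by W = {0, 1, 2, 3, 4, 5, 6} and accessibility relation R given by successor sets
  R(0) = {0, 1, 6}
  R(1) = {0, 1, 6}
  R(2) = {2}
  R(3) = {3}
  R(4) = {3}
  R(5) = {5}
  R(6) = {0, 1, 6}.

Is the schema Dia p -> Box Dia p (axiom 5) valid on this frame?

Yes

The schema 5 characterises exactly the Euclidean frames.
Euclidean: yes — any two successors of a common world are R-related.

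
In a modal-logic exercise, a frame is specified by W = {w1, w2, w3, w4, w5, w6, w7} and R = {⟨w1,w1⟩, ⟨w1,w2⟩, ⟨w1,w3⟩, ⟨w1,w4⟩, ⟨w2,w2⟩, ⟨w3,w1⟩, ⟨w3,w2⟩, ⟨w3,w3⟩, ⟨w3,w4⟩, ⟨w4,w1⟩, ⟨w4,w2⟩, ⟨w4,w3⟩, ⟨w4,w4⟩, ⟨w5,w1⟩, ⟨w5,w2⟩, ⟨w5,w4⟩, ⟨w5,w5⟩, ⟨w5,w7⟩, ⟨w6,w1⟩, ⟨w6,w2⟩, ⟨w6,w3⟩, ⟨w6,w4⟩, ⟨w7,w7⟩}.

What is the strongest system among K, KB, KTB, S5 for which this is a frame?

Symmetric (axiom B): no — w1 R w2 but not w2 R w1.
Reflexive (axiom T): no — w6 is not related to itself.
Euclidean (axiom 5): no — w1 R w2 and w1 R w3, but not w2 R w3.
So F validates K; KB would additionally require R to be symmetric. The strongest is K.

K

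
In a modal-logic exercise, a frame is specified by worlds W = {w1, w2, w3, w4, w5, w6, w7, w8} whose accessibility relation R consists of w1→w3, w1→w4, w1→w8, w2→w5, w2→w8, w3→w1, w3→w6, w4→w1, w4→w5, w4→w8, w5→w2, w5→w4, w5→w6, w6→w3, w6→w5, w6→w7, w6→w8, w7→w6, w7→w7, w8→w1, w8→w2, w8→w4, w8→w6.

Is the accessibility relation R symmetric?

Yes

Symmetric: yes — every pair in R has its reverse in R.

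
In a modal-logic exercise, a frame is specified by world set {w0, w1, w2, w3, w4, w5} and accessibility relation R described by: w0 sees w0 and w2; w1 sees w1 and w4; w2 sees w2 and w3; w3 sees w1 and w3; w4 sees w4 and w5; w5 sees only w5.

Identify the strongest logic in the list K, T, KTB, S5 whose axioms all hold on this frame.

T

Reflexive (axiom T): yes — every world is R-related to itself.
Symmetric (axiom B): no — w0 R w2 but not w2 R w0.
Euclidean (axiom 5): no — w0 R w2 and w0 R w0, but not w2 R w0.
So F validates K, T; KTB would additionally require R to be symmetric. The strongest is T.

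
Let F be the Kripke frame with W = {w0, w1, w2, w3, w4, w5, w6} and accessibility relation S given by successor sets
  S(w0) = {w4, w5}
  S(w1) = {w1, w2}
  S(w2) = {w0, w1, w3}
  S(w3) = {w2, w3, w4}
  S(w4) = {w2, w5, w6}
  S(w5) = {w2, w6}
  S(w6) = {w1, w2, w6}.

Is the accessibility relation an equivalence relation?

Reflexive: no — w0 is not related to itself.
Symmetric: no — w0 S w4 but not w4 S w0.
Transitive: no — w0 S w4 and w4 S w2, but not w0 S w2.
So S is not an equivalence relation.

No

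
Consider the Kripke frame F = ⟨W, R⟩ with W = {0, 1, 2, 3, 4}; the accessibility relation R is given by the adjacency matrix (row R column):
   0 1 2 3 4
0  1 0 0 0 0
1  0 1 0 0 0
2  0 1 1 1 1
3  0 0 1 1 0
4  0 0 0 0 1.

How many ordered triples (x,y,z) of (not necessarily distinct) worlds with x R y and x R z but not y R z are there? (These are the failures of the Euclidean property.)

8

Enumerating: (2,1,2), (2,1,3), (2,1,4), (2,3,1), (2,3,4), (2,4,1), (2,4,2), (2,4,3).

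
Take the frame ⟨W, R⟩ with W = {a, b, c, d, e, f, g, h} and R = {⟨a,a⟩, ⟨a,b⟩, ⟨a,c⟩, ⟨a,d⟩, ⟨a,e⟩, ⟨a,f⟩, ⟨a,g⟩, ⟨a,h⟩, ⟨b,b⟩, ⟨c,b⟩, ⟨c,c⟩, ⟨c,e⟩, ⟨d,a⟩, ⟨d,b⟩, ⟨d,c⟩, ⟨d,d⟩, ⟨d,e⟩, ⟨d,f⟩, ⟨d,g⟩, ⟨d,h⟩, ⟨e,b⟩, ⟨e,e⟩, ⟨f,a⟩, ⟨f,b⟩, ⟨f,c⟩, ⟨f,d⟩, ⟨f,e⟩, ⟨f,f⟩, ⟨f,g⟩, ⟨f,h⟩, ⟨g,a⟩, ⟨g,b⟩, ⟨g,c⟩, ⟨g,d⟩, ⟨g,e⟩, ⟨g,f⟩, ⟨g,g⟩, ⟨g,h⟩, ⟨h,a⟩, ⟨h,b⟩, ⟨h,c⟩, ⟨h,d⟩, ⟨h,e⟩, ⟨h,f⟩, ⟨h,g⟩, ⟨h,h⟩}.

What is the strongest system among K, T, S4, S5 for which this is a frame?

S4

Reflexive (axiom T): yes — every world is R-related to itself.
Transitive (axiom 4): yes — every two-step R-path is closed by a direct edge.
Euclidean (axiom 5): no — a R b and a R c, but not b R c.
So F validates K, T, S4; S5 would additionally require R to be Euclidean. The strongest is S4.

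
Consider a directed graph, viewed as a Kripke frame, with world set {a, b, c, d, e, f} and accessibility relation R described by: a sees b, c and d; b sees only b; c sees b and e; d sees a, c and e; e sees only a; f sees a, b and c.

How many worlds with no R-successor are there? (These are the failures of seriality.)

R is serial; there are no such worlds.

0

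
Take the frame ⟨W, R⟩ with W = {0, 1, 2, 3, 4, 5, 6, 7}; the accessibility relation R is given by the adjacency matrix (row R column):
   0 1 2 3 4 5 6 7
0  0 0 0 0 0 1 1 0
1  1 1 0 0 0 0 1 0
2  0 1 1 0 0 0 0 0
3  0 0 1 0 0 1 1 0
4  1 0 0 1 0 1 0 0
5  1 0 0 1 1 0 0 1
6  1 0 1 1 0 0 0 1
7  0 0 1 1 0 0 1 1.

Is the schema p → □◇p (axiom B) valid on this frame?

By correspondence theory, B is valid on a frame iff R is symmetric.
Symmetric: no — 1 R 0 but not 0 R 1.

No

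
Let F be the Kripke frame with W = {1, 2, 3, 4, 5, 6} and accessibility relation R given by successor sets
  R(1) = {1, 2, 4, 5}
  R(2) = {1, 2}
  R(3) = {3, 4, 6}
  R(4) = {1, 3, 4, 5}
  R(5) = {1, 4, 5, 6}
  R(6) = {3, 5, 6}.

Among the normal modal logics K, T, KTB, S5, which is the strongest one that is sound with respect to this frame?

KTB

Reflexive (axiom T): yes — every world is R-related to itself.
Symmetric (axiom B): yes — every pair in R has its reverse in R.
Euclidean (axiom 5): no — 1 R 2 and 1 R 4, but not 2 R 4.
So F validates K, T, KTB; S5 would additionally require R to be Euclidean. The strongest is KTB.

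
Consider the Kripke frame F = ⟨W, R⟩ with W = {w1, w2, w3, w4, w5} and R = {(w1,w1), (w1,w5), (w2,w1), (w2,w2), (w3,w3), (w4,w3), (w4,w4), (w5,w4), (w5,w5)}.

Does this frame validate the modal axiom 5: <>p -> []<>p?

The schema 5 characterises exactly the Euclidean frames.
Euclidean: no — w1 R w5 and w1 R w1, but not w5 R w1.

No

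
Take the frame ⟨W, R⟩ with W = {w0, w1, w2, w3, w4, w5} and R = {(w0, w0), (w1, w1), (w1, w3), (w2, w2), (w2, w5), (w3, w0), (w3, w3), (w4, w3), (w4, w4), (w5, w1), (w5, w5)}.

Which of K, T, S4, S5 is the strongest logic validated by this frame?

T

Reflexive (axiom T): yes — every world is R-related to itself.
Transitive (axiom 4): no — w1 R w3 and w3 R w0, but not w1 R w0.
Euclidean (axiom 5): no — w1 R w3 and w1 R w1, but not w3 R w1.
So F validates K, T; S4 would additionally require R to be transitive. The strongest is T.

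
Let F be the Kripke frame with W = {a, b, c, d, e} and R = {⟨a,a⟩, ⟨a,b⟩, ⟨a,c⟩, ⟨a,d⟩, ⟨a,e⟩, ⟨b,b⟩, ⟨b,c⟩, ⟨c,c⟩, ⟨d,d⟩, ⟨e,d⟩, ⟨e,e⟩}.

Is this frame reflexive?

Reflexive: yes — every world is R-related to itself.

Yes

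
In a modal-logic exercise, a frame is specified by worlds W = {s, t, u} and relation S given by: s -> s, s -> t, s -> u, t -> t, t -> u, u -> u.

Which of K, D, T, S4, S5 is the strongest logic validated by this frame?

Serial (axiom D): yes — every world has a successor (e.g. s S s).
Reflexive (axiom T): yes — every world is S-related to itself.
Transitive (axiom 4): yes — every two-step S-path is closed by a direct edge.
Euclidean (axiom 5): no — s S u and s S t, but not u S t.
So F validates K, D, T, S4; S5 would additionally require S to be Euclidean. The strongest is S4.

S4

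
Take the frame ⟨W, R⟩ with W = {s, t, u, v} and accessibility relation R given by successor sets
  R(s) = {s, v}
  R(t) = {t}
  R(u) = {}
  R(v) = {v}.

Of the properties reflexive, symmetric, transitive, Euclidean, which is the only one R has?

transitive

Reflexive: no — u is not related to itself.
Symmetric: no — s R v but not v R s.
Transitive: yes — every two-step R-path is closed by a direct edge.
Euclidean: no — s R v and s R s, but not v R s.
Only transitive holds.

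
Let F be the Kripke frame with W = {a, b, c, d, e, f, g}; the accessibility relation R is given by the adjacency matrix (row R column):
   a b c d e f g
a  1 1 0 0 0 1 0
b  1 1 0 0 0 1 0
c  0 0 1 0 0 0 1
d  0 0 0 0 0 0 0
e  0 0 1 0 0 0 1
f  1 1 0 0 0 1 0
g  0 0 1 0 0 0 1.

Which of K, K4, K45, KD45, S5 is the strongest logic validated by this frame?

Transitive (axiom 4): yes — every two-step R-path is closed by a direct edge.
Euclidean (axiom 5): yes — any two successors of a common world are R-related.
Serial (axiom D): no — d has no R-successor.
Reflexive (axiom T): no — d is not related to itself.
So F validates K, K4, K45; KD45 would additionally require R to be serial. The strongest is K45.

K45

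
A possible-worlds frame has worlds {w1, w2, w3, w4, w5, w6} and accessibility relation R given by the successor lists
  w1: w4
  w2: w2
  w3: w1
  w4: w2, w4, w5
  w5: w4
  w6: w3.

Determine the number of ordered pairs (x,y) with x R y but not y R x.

4

Enumerating: (w1,w4), (w3,w1), (w4,w2), (w6,w3).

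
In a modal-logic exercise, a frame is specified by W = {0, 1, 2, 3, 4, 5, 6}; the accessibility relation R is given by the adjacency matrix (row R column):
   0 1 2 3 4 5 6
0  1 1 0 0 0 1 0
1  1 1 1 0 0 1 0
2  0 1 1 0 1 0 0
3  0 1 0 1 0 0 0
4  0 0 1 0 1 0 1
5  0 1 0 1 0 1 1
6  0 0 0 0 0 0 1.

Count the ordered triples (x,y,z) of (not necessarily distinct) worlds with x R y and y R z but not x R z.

15

Enumerating: (0,1,2), (0,5,3), (0,5,6), (1,2,4), (1,5,3), (1,5,6), (2,1,0), (2,1,5), (2,4,6), (3,1,0), (3,1,2), (3,1,5), (4,2,1), (5,1,0), (5,1,2).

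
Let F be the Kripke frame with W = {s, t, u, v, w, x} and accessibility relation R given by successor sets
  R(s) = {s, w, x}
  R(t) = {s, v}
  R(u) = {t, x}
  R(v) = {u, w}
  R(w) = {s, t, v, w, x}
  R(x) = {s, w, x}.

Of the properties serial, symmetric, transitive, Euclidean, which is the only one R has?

serial

Serial: yes — every world has a successor (e.g. s R s).
Symmetric: no — t R s but not s R t.
Transitive: no — s R w and w R t, but not s R t.
Euclidean: no — t R s and t R v, but not s R v.
Only serial holds.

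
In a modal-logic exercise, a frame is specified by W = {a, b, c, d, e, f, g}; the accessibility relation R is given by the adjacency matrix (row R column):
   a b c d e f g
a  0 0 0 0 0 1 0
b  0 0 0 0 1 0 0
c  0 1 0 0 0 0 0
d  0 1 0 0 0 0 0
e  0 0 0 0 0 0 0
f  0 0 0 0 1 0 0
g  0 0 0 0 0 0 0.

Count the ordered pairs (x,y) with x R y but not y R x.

Enumerating: (a,f), (b,e), (c,b), (d,b), (f,e).

5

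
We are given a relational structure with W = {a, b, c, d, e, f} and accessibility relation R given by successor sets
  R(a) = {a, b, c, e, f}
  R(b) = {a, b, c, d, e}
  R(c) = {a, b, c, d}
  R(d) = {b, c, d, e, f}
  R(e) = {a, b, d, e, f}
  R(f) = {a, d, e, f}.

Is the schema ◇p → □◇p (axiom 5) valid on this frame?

No

Axiom 5 corresponds to the accessibility relation being Euclidean.
Euclidean: no — a R b and a R f, but not b R f.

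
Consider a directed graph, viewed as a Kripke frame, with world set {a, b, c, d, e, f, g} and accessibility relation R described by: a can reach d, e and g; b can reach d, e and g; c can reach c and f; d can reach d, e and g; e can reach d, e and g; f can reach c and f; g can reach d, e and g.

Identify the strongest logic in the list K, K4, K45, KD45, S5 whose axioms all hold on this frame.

KD45

Transitive (axiom 4): yes — every two-step R-path is closed by a direct edge.
Euclidean (axiom 5): yes — any two successors of a common world are R-related.
Serial (axiom D): yes — every world has a successor (e.g. a R d).
Reflexive (axiom T): no — a is not related to itself.
So F validates K, K4, K45, KD45; S5 would additionally require R to be reflexive. The strongest is KD45.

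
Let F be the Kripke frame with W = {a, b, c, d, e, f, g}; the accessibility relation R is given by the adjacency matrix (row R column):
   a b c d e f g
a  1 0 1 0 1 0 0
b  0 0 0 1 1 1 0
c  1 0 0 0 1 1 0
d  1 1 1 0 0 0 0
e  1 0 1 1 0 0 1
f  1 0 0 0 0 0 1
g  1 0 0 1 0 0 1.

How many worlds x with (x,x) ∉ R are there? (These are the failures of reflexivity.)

Enumerating: b, c, d, e, f.

5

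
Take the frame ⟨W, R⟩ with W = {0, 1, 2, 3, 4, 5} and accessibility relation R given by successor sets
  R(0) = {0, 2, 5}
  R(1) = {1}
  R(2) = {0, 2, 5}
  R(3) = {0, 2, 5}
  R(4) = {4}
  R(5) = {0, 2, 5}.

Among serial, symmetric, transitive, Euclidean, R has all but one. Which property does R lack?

Serial: yes — every world has a successor (e.g. 0 R 0).
Symmetric: no — 3 R 0 but not 0 R 3.
Transitive: yes — every two-step R-path is closed by a direct edge.
Euclidean: yes — any two successors of a common world are R-related.
Only symmetric fails.

symmetric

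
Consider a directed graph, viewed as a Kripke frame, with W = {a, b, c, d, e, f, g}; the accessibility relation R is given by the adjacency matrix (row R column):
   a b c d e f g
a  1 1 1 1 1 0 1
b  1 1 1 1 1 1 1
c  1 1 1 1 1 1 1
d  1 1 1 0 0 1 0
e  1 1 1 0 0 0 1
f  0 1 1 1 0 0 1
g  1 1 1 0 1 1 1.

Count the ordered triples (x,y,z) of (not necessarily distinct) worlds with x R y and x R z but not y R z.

Enumerating: (a,d,d), (a,d,e), (a,d,g), (a,e,d), (a,e,e), (a,g,d), (b,a,f), (b,d,d), (b,d,e), (b,d,g), (b,e,d), (b,e,e), … and 28 more.
Total: 40.

40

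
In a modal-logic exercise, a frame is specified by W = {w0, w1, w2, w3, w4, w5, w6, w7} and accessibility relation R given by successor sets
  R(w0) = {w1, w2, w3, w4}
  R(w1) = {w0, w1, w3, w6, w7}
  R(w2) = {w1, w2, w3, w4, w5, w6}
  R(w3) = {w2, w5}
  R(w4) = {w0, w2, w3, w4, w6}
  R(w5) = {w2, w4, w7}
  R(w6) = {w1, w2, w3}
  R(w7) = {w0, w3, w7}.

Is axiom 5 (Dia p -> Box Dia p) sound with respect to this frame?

The schema 5 characterises exactly the Euclidean frames.
Euclidean: no — w0 R w1 and w0 R w2, but not w1 R w2.

No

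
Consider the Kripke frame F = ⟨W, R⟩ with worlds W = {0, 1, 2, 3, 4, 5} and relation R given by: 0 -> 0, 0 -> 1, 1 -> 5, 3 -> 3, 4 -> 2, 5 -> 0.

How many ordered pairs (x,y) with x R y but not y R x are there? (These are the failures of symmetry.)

4

Enumerating: (0,1), (1,5), (4,2), (5,0).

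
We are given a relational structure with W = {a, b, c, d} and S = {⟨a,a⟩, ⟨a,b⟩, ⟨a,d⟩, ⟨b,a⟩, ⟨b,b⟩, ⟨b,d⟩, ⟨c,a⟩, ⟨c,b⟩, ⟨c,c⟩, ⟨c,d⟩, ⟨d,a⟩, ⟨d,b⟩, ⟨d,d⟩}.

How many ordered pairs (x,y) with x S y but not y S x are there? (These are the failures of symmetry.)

Enumerating: (c,a), (c,b), (c,d).

3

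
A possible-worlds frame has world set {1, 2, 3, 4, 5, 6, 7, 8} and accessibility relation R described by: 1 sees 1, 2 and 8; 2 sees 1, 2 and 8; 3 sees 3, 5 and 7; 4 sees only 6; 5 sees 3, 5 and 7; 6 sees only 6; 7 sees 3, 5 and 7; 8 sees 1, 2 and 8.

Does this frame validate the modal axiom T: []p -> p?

No

By correspondence theory, T is valid on a frame iff R is reflexive.
Reflexive: no — 4 is not related to itself.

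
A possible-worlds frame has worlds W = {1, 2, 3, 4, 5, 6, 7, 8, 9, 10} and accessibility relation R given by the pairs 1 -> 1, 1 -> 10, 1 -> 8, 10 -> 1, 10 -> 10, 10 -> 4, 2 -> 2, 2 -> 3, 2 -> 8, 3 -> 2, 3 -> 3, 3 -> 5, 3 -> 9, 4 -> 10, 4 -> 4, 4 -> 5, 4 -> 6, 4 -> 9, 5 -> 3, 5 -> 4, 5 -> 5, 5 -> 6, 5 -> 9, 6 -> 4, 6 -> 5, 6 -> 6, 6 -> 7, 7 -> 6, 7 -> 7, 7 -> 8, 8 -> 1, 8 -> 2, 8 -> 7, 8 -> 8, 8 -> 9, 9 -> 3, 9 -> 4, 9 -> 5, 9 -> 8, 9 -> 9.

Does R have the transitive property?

No

Transitive: no — 1 R 10 and 10 R 4, but not 1 R 4.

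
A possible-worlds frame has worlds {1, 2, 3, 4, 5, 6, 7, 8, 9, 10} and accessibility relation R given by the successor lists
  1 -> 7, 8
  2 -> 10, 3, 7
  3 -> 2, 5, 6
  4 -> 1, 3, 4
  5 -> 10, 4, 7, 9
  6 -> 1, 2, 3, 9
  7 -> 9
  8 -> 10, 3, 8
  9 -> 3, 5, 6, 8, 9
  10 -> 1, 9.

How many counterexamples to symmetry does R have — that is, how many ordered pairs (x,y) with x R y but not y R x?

19

Enumerating: (1,7), (1,8), (10,1), (10,9), (2,10), (2,7), (3,5), (4,1), (4,3), (5,10), (5,4), (5,7), … and 7 more.
Total: 19.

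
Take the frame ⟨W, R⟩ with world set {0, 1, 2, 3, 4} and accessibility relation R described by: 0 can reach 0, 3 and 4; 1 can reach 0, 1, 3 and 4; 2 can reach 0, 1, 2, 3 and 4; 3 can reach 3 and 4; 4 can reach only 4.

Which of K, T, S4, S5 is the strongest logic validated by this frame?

S4

Reflexive (axiom T): yes — every world is R-related to itself.
Transitive (axiom 4): yes — every two-step R-path is closed by a direct edge.
Euclidean (axiom 5): no — 0 R 4 and 0 R 3, but not 4 R 3.
So F validates K, T, S4; S5 would additionally require R to be Euclidean. The strongest is S4.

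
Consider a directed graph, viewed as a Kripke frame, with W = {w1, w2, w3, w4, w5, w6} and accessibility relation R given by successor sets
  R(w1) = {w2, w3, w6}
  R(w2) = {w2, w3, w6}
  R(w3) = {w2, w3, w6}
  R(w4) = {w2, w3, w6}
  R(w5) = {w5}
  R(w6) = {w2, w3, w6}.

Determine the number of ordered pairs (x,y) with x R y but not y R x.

6

Enumerating: (w1,w2), (w1,w3), (w1,w6), (w4,w2), (w4,w3), (w4,w6).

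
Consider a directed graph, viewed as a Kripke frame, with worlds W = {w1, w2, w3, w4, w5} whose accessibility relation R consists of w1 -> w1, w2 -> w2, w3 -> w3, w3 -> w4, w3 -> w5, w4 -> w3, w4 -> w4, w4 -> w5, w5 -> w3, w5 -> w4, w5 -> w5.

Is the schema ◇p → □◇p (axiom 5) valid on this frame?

The schema 5 characterises exactly the Euclidean frames.
Euclidean: yes — any two successors of a common world are R-related.

Yes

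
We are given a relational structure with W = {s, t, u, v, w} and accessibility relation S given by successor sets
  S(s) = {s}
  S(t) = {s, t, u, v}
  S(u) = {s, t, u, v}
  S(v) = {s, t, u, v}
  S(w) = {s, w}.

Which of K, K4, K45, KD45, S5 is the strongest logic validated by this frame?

K4

Transitive (axiom 4): yes — every two-step S-path is closed by a direct edge.
Euclidean (axiom 5): no — t S s and t S u, but not s S u.
Serial (axiom D): yes — every world has a successor (e.g. s S s).
Reflexive (axiom T): yes — every world is S-related to itself.
So F validates K, K4; K45 would additionally require S to be Euclidean. The strongest is K4.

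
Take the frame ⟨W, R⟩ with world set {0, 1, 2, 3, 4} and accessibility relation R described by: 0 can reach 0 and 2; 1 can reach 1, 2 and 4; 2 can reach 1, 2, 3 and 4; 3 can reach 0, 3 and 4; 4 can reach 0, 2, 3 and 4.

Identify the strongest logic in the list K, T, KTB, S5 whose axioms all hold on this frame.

T

Reflexive (axiom T): yes — every world is R-related to itself.
Symmetric (axiom B): no — 0 R 2 but not 2 R 0.
Euclidean (axiom 5): no — 2 R 1 and 2 R 3, but not 1 R 3.
So F validates K, T; KTB would additionally require R to be symmetric. The strongest is T.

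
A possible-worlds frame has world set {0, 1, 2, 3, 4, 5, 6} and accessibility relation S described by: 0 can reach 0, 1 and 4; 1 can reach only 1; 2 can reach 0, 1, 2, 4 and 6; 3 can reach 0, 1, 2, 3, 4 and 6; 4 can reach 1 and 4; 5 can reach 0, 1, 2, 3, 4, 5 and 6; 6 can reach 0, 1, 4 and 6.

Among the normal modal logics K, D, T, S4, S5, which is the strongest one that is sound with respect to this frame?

S4

Serial (axiom D): yes — every world has a successor (e.g. 0 S 0).
Reflexive (axiom T): yes — every world is S-related to itself.
Transitive (axiom 4): yes — every two-step S-path is closed by a direct edge.
Euclidean (axiom 5): no — 0 S 1 and 0 S 4, but not 1 S 4.
So F validates K, D, T, S4; S5 would additionally require S to be Euclidean. The strongest is S4.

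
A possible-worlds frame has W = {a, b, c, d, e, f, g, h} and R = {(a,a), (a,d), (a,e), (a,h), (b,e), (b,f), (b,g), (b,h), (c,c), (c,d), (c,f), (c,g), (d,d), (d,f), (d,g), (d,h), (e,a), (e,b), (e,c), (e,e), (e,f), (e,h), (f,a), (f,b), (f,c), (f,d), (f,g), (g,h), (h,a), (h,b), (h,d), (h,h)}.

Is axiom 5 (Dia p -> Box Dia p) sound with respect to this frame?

No

By correspondence theory, 5 is valid on a frame iff R is Euclidean.
Euclidean: no — a R d and a R e, but not d R e.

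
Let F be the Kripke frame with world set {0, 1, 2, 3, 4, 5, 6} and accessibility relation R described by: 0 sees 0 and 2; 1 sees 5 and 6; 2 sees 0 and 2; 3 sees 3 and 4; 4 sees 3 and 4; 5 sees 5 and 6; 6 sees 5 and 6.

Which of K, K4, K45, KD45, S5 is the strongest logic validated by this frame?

KD45

Transitive (axiom 4): yes — every two-step R-path is closed by a direct edge.
Euclidean (axiom 5): yes — any two successors of a common world are R-related.
Serial (axiom D): yes — every world has a successor (e.g. 0 R 0).
Reflexive (axiom T): no — 1 is not related to itself.
So F validates K, K4, K45, KD45; S5 would additionally require R to be reflexive. The strongest is KD45.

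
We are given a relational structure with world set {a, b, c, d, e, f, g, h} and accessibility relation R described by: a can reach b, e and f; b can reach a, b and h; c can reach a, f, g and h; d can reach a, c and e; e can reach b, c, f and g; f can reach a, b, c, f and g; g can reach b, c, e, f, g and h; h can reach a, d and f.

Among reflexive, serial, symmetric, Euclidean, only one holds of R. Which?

serial

Reflexive: no — a is not related to itself.
Serial: yes — every world has a successor (e.g. a R b).
Symmetric: no — a R e but not e R a.
Euclidean: no — a R b and a R e, but not b R e.
Only serial holds.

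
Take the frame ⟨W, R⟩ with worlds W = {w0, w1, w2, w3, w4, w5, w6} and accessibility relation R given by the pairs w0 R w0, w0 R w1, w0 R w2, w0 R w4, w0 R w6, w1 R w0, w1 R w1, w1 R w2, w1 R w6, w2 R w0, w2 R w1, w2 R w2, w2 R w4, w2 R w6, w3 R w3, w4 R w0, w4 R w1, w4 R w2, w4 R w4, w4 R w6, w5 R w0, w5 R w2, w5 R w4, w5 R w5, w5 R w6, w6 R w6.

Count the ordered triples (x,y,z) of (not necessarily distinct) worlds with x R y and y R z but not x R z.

5

Enumerating: (w1,w0,w4), (w1,w2,w4), (w5,w0,w1), (w5,w2,w1), (w5,w4,w1).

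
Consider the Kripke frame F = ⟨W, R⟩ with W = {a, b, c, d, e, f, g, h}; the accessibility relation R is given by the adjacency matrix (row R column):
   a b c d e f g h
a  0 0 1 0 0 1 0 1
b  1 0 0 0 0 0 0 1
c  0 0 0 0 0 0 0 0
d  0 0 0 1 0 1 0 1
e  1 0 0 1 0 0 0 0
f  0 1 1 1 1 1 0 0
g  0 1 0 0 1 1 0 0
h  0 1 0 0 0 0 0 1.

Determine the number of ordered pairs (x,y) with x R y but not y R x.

13

Enumerating: (a,c), (a,f), (a,h), (b,a), (d,h), (e,a), (e,d), (f,b), (f,c), (f,e), (g,b), (g,e), (g,f).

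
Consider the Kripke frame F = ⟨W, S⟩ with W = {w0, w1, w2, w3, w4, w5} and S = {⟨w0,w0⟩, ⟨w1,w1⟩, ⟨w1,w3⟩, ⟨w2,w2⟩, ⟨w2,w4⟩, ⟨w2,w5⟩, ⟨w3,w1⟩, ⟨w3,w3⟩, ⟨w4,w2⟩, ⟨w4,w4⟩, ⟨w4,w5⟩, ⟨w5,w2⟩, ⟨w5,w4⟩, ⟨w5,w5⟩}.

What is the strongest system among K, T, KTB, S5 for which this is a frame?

Reflexive (axiom T): yes — every world is S-related to itself.
Symmetric (axiom B): yes — every pair in S has its reverse in S.
Euclidean (axiom 5): yes — any two successors of a common world are S-related.
So F validates K, T, KTB, S5. The strongest is S5.

S5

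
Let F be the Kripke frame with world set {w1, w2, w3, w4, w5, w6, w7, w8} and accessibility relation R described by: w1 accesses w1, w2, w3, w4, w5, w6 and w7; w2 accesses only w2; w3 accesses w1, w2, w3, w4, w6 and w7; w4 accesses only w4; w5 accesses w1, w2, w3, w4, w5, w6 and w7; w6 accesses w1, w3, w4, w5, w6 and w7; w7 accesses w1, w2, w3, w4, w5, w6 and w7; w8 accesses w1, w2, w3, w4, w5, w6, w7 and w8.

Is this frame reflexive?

Yes

Reflexive: yes — every world is R-related to itself.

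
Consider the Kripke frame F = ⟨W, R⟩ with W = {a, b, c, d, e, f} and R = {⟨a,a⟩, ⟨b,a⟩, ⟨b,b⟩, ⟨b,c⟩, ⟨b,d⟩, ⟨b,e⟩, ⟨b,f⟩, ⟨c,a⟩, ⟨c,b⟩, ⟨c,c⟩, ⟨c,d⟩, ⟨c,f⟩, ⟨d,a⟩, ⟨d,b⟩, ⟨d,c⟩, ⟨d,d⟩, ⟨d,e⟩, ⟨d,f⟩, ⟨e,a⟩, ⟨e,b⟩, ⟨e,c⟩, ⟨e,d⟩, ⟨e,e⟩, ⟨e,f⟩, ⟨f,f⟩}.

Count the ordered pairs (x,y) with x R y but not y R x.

Enumerating: (b,a), (b,f), (c,a), (c,f), (d,a), (d,f), (e,a), (e,c), (e,f).

9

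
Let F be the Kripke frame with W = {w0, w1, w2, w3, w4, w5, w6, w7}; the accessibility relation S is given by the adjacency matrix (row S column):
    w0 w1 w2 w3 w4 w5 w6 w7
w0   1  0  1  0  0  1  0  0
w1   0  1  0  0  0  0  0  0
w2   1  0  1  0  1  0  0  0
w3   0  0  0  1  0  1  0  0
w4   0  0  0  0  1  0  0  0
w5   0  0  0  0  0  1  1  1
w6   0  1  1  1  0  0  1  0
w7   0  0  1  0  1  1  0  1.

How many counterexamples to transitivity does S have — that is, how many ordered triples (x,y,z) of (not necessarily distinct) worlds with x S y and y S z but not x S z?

16

Enumerating: (w0,w2,w4), (w0,w5,w6), (w0,w5,w7), (w2,w0,w5), (w3,w5,w6), (w3,w5,w7), (w5,w6,w1), (w5,w6,w2), (w5,w6,w3), (w5,w7,w2), (w5,w7,w4), (w6,w2,w0), (w6,w2,w4), (w6,w3,w5), (w7,w2,w0), (w7,w5,w6).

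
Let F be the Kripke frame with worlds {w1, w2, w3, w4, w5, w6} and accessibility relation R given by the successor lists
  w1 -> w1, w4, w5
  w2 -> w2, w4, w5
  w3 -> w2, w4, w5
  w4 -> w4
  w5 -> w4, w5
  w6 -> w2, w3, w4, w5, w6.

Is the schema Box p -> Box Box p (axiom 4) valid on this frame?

Yes

Axiom 4 corresponds to the accessibility relation being transitive.
Transitive: yes — every two-step R-path is closed by a direct edge.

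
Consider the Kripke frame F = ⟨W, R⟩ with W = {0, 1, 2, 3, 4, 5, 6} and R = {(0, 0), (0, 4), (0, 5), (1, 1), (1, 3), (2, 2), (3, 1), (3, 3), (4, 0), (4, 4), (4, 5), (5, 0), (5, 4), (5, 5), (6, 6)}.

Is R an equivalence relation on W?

Reflexive: yes — every world is R-related to itself.
Symmetric: yes — every pair in R has its reverse in R.
Transitive: yes — every two-step R-path is closed by a direct edge.
So R is an equivalence relation.

Yes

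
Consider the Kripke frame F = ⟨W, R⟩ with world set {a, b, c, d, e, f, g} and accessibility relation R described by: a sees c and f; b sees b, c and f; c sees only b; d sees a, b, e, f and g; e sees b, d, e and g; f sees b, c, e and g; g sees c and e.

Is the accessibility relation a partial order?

No

Reflexive: no — a is not related to itself.
Transitive: no — a R c and c R b, but not a R b.
Antisymmetric: no — b R c and c R b with b ≠ c.
So R is not a partial order.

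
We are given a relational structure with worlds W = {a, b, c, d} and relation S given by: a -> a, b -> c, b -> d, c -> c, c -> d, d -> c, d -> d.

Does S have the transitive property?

Yes

Transitive: yes — every two-step S-path is closed by a direct edge.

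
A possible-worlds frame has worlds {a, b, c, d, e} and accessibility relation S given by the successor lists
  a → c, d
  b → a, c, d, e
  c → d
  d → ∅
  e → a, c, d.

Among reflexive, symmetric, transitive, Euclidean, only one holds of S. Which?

transitive

Reflexive: no — a is not related to itself.
Symmetric: no — a S c but not c S a.
Transitive: yes — every two-step S-path is closed by a direct edge.
Euclidean: no — a S d and a S c, but not d S c.
Only transitive holds.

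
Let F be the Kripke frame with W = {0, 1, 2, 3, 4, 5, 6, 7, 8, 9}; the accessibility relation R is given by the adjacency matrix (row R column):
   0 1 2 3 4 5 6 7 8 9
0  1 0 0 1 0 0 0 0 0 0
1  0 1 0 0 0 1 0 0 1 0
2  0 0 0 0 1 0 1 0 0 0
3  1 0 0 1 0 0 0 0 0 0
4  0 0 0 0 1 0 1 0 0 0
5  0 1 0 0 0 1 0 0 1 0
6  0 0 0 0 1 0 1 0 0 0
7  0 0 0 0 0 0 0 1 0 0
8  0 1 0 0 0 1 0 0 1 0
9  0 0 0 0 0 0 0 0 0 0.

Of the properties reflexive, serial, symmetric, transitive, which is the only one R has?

Reflexive: no — 2 is not related to itself.
Serial: no — 9 has no R-successor.
Symmetric: no — 2 R 4 but not 4 R 2.
Transitive: yes — every two-step R-path is closed by a direct edge.
Only transitive holds.

transitive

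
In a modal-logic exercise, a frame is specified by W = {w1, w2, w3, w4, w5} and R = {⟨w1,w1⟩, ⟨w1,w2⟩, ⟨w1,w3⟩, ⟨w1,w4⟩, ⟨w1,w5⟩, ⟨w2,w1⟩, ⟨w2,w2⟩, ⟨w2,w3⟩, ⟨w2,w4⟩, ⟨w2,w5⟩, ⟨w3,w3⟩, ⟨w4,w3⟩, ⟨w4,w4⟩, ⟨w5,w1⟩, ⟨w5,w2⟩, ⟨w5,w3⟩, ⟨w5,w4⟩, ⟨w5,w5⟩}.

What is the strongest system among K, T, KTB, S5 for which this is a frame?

T

Reflexive (axiom T): yes — every world is R-related to itself.
Symmetric (axiom B): no — w1 R w3 but not w3 R w1.
Euclidean (axiom 5): no — w1 R w3 and w1 R w2, but not w3 R w2.
So F validates K, T; KTB would additionally require R to be symmetric. The strongest is T.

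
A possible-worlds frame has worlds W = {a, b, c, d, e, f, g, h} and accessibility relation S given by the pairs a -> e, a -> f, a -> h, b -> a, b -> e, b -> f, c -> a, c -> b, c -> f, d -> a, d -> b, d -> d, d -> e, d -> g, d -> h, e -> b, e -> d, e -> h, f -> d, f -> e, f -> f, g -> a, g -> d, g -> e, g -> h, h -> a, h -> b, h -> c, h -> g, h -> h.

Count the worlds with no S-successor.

0

S is serial; there are no such worlds.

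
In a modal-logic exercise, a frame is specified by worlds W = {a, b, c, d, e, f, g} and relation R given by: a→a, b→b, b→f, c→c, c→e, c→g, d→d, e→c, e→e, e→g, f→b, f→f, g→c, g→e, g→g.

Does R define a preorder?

Reflexive: yes — every world is R-related to itself.
Transitive: yes — every two-step R-path is closed by a direct edge.
So R is a preorder.

Yes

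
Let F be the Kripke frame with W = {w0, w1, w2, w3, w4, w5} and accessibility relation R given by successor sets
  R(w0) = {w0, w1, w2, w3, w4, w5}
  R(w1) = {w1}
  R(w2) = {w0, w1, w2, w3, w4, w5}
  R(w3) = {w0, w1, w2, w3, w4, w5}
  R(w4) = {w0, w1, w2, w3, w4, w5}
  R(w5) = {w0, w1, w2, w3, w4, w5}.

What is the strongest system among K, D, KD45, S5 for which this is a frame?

Serial (axiom D): yes — every world has a successor (e.g. w0 R w0).
Euclidean (axiom 5): no — w0 R w1 and w0 R w2, but not w1 R w2.
Transitive (axiom 4): yes — every two-step R-path is closed by a direct edge.
Reflexive (axiom T): yes — every world is R-related to itself.
So F validates K, D; KD45 would additionally require R to be Euclidean. The strongest is D.

D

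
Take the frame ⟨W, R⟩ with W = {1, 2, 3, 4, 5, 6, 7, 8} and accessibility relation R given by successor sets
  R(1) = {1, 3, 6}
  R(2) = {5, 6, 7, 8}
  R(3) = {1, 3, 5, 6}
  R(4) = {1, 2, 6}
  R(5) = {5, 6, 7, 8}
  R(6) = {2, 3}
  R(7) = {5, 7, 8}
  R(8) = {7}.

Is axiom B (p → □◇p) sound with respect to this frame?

No

By correspondence theory, B is valid on a frame iff R is symmetric.
Symmetric: no — 1 R 6 but not 6 R 1.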